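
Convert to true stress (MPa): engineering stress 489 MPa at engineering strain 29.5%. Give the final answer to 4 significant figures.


sigma_true = sigma_eng * (1 + epsilon_eng)
sigma_true = 489 * (1 + 0.295)
sigma_true = 633.3 MPa


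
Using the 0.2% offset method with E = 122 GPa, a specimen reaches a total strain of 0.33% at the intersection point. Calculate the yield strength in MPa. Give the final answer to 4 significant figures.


Offset strain = 0.002
Elastic strain at yield = total_strain - offset = 3.3e-03 - 0.002 = 1.3e-03
sigma_y = E * elastic_strain = 122000 * 1.3e-03
sigma_y = 158.6 MPa


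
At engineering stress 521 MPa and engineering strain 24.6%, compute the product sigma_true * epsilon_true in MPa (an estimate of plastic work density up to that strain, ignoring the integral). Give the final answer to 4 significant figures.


sigma_true = sigma_eng * (1 + epsilon_eng)
sigma_true = 521 * (1 + 0.246) = 649.166 MPa
epsilon_true = ln(1 + epsilon_eng)
epsilon_true = ln(1 + 0.246) = 0.219938
sigma_true * epsilon_true = 649.166 * 0.219938 = 142.8 MPa


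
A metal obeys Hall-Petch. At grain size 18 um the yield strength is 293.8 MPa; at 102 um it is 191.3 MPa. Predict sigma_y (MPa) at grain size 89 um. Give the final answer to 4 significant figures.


sigma_y = sigma0 + k / sqrt(d)
1/sqrt(d1) = 1/sqrt(1.8e-05) = 235.702;  1/sqrt(d2) = 99.0148
k = (sigma1 - sigma2) / (1/sqrt(d1) - 1/sqrt(d2)) = (293.8 - 191.3) / (235.702 - 99.0148) = 0.749886 MPa*m^0.5
sigma0 = sigma1 - k/sqrt(d1) = 293.8 - 0.749886*235.702 = 117.05 MPa
sigma_y(d3) = 117.05 + 0.749886 / sqrt(8.9e-05) = 196.5 MPa


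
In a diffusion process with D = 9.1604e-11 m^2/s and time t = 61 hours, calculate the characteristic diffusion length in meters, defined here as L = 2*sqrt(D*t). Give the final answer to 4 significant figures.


t = 61 hr = 219600 s
Diffusion length = 2*sqrt(D*t)
= 2*sqrt(9.1604e-11 * 219600)
= 8.97e-03 m


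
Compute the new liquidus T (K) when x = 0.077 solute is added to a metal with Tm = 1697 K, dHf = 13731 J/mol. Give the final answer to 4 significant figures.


dT = R*Tm^2*x / dHf
dT = 8.314 * 1697^2 * 0.077 / 13731
dT = 134.265 K
T_new = 1697 - 134.265 = 1563 K


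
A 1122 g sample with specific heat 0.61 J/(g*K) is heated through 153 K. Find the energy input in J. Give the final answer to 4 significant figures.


Q = m * cp * dT
Q = 1122 * 0.61 * 153
Q = 104700 J


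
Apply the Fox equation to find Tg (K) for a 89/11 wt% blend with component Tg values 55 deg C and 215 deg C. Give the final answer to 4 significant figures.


1/Tg = w1/Tg1 + w2/Tg2 (in Kelvin)
Tg1 = 328.15 K, Tg2 = 488.15 K
1/Tg = 0.89/328.15 + 0.11/488.15
Tg = 340.4 K


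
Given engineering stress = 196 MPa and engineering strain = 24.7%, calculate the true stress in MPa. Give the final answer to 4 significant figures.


sigma_true = sigma_eng * (1 + epsilon_eng)
sigma_true = 196 * (1 + 0.247)
sigma_true = 244.4 MPa


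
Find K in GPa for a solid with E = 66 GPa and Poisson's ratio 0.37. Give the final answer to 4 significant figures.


K = E / (3*(1-2*nu))
K = 66 / (3*(1-2*0.37))
K = 84.62 GPa


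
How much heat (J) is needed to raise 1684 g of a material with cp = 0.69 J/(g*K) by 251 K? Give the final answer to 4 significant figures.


Q = m * cp * dT
Q = 1684 * 0.69 * 251
Q = 291700 J


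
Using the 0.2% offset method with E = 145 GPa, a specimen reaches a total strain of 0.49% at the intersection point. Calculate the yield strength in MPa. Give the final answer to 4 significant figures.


Offset strain = 0.002
Elastic strain at yield = total_strain - offset = 4.9e-03 - 0.002 = 2.9e-03
sigma_y = E * elastic_strain = 145000 * 2.9e-03
sigma_y = 420.5 MPa


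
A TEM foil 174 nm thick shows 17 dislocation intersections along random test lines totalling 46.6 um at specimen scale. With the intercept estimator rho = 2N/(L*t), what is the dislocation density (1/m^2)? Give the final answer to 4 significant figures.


rho = 2N / (L * t)
L = 46.6 um = 4.66e-05 m, t = 174 nm = 1.74e-07 m
rho = 2 * 17 / (4.66e-05 * 1.74e-07)
rho = 4.193e+12 1/m^2


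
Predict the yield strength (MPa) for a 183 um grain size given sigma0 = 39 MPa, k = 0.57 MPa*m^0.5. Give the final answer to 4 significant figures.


sigma_y = sigma0 + k / sqrt(d)
d = 183 um = 1.83e-04 m
sigma_y = 39 + 0.57 / sqrt(1.83e-04)
sigma_y = 81.14 MPa


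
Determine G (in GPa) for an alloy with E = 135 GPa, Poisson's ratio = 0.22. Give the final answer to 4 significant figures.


G = E / (2*(1+nu))
G = 135 / (2*(1+0.22))
G = 55.33 GPa


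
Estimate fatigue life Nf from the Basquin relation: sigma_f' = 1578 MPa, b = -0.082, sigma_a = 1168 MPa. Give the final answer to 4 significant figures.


sigma_a = sigma_f' * (2*Nf)^b
2*Nf = (sigma_a / sigma_f')^(1/b)
2*Nf = (1168 / 1578)^(1/-0.082)
2*Nf = 39.2162
Nf = 19.61 cycles


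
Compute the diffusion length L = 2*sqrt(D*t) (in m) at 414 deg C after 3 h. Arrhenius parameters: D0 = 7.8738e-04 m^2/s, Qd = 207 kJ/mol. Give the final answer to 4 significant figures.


Step 1: D = D0 * exp(-Qd/(R*T))
T = 687.15 K
D = 7.8738e-04 * exp(-207e3 / (8.314 * 687.15)) = 1.44621e-19 m^2/s
Step 2: L = 2*sqrt(D*t)
t = 3 h = 10800 s
L = 2*sqrt(1.44621e-19 * 10800) = 7.904e-08 m


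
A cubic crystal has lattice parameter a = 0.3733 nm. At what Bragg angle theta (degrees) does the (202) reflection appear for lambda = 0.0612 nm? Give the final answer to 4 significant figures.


d = a / sqrt(h^2+k^2+l^2)
d = 0.3733 / sqrt(8) = 0.131981 nm
lambda = 2*d*sin(theta)  =>  sin(theta) = lambda / (2*d)
sin(theta) = 0.0612 / (2 * 0.131981) = 0.231851
theta = 13.41 deg


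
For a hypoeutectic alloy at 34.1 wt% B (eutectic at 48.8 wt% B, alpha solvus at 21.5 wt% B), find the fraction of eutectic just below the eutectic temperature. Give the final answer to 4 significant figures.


f_primary = (C_e - C0) / (C_e - C_alpha_max)
f_primary = (48.8 - 34.1) / (48.8 - 21.5)
f_primary = 0.538462
f_eutectic = 1 - 0.538462 = 0.4615


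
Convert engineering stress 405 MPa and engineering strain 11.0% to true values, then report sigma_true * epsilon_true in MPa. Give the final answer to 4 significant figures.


sigma_true = sigma_eng * (1 + epsilon_eng)
sigma_true = 405 * (1 + 0.11) = 449.55 MPa
epsilon_true = ln(1 + epsilon_eng)
epsilon_true = ln(1 + 0.11) = 0.10436
sigma_true * epsilon_true = 449.55 * 0.10436 = 46.92 MPa


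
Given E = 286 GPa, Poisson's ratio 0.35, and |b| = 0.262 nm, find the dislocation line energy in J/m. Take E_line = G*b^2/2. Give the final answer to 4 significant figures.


Step 1: G = E / (2*(1+nu))
G = 286 / (2*(1+0.35)) = 105.926 GPa = 1.05926e+11 Pa
Step 2: E_line = G*b^2/2
b = 0.262 nm = 2.62e-10 m
E_line = 0.5 * 1.05926e+11 * (2.62e-10)^2 = 3.636e-09 J/m


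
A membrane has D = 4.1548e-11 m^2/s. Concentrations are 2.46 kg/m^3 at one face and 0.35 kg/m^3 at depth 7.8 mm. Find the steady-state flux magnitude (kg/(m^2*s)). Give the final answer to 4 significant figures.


J = -D * (dC/dx) = D * (C1 - C2) / dx
J = 4.1548e-11 * (2.46 - 0.35) / 7.8e-03
J = 1.124e-08 kg/(m^2*s)


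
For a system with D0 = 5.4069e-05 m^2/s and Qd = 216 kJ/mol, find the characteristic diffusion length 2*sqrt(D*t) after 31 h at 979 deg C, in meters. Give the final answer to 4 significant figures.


Step 1: D = D0 * exp(-Qd/(R*T))
T = 1252.15 K
D = 5.4069e-05 * exp(-216e3 / (8.314 * 1252.15)) = 5.272e-14 m^2/s
Step 2: L = 2*sqrt(D*t)
t = 31 h = 111600 s
L = 2*sqrt(5.272e-14 * 111600) = 1.534e-04 m


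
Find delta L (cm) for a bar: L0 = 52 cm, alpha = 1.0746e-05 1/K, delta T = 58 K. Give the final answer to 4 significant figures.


dL = L0 * alpha * dT
dL = 52 * 1.0746e-05 * 58
dL = 0.03241 cm


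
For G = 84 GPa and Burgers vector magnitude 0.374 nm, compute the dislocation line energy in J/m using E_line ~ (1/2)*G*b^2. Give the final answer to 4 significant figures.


E = G*b^2/2
b = 0.374 nm = 3.74e-10 m
G = 84 GPa = 8.4e+10 Pa
E = 0.5 * 8.4e+10 * (3.74e-10)^2
E = 5.875e-09 J/m


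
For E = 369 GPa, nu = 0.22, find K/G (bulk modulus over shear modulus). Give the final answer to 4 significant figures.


G = E / (2*(1+nu))
G = 369 / (2*(1+0.22)) = 151.23 GPa
K = E / (3*(1-2*nu))
K = 369 / (3*(1-2*0.22)) = 219.643 GPa
K/G = 219.643 / 151.23 = 1.452


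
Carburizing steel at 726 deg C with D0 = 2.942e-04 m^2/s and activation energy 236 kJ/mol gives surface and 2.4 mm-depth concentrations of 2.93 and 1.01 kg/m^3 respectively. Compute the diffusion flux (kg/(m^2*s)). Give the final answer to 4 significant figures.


Step 1: D = D0 * exp(-Qd/(R*T))
T = 726 + 273.15 = 999.15 K
D = 2.942e-04 * exp(-236e3 / (8.314 * 999.15)) = 1.35e-16 m^2/s
Step 2: J = D * (C1 - C2) / dx
J = 1.35e-16 * (2.93 - 1.01) / 2.4e-03
J = 1.08e-13 kg/(m^2*s)


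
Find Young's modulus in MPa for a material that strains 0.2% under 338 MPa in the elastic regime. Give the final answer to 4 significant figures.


E = sigma / epsilon
epsilon = 0.2% = 2e-03
E = 338 / 2e-03
E = 169000 MPa


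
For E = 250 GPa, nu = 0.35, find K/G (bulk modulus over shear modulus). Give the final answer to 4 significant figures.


G = E / (2*(1+nu))
G = 250 / (2*(1+0.35)) = 92.5926 GPa
K = E / (3*(1-2*nu))
K = 250 / (3*(1-2*0.35)) = 277.778 GPa
K/G = 277.778 / 92.5926 = 3


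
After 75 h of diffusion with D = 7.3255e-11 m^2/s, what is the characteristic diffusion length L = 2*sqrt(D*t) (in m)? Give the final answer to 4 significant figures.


t = 75 hr = 270000 s
Diffusion length = 2*sqrt(D*t)
= 2*sqrt(7.3255e-11 * 270000)
= 8.895e-03 m


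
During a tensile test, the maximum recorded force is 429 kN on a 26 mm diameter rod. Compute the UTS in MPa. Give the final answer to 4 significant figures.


A0 = pi*(d/2)^2 = pi*(26/2)^2 = 530.929 mm^2
UTS = F_max / A0 = 429*1000 / 530.929
UTS = 808 MPa


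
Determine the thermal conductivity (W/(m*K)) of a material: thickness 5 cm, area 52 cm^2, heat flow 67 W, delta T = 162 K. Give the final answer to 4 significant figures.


k = Q*L / (A*dT)
L = 0.05 m, A = 5.2e-03 m^2
k = 67 * 0.05 / (5.2e-03 * 162)
k = 3.977 W/(m*K)


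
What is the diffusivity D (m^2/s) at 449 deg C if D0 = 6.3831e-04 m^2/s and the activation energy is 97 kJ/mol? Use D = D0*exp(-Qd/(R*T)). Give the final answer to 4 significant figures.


D = D0 * exp(-Qd / (R*T))
T = 722.15 K
D = 6.3831e-04 * exp(-97e3 / (8.314 * 722.15))
D = 6.146e-11 m^2/s


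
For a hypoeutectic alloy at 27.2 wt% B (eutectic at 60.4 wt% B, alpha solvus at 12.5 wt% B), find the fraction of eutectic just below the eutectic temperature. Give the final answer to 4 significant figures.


f_primary = (C_e - C0) / (C_e - C_alpha_max)
f_primary = (60.4 - 27.2) / (60.4 - 12.5)
f_primary = 0.693111
f_eutectic = 1 - 0.693111 = 0.3069


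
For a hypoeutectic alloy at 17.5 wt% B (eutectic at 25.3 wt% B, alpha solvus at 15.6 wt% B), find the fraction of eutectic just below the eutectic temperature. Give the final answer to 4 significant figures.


f_primary = (C_e - C0) / (C_e - C_alpha_max)
f_primary = (25.3 - 17.5) / (25.3 - 15.6)
f_primary = 0.804124
f_eutectic = 1 - 0.804124 = 0.1959


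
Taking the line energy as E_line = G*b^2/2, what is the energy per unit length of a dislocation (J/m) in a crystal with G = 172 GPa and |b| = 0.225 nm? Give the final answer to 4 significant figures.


E = G*b^2/2
b = 0.225 nm = 2.25e-10 m
G = 172 GPa = 1.72e+11 Pa
E = 0.5 * 1.72e+11 * (2.25e-10)^2
E = 4.354e-09 J/m


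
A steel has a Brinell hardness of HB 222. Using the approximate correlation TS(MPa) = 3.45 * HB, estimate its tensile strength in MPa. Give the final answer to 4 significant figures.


TS (MPa) = 3.45 * HB
TS = 3.45 * 222
TS = 765.9 MPa


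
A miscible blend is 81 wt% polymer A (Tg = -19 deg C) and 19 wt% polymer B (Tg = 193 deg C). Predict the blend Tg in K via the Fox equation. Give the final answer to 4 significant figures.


1/Tg = w1/Tg1 + w2/Tg2 (in Kelvin)
Tg1 = 254.15 K, Tg2 = 466.15 K
1/Tg = 0.81/254.15 + 0.19/466.15
Tg = 278.2 K


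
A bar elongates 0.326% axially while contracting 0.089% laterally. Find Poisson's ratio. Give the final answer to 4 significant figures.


nu = -epsilon_lat / epsilon_axial
Lateral strain is contraction (negative), so using magnitudes:
nu = 0.089 / 0.326
nu = 0.273


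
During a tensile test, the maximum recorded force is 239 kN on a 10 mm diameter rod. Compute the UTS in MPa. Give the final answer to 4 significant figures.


A0 = pi*(d/2)^2 = pi*(10/2)^2 = 78.5398 mm^2
UTS = F_max / A0 = 239*1000 / 78.5398
UTS = 3043 MPa


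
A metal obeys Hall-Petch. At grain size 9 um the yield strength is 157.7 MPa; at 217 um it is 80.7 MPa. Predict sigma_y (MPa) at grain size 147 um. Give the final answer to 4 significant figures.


sigma_y = sigma0 + k / sqrt(d)
1/sqrt(d1) = 1/sqrt(9e-06) = 333.333;  1/sqrt(d2) = 67.8844
k = (sigma1 - sigma2) / (1/sqrt(d1) - 1/sqrt(d2)) = (157.7 - 80.7) / (333.333 - 67.8844) = 0.290075 MPa*m^0.5
sigma0 = sigma1 - k/sqrt(d1) = 157.7 - 0.290075*333.333 = 61.0084 MPa
sigma_y(d3) = 61.0084 + 0.290075 / sqrt(1.47e-04) = 84.93 MPa


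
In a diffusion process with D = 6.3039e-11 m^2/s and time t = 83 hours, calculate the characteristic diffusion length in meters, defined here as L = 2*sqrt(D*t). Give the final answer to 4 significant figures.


t = 83 hr = 298800 s
Diffusion length = 2*sqrt(D*t)
= 2*sqrt(6.3039e-11 * 298800)
= 8.68e-03 m


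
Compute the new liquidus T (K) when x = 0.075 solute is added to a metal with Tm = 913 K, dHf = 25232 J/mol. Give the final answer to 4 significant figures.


dT = R*Tm^2*x / dHf
dT = 8.314 * 913^2 * 0.075 / 25232
dT = 20.5997 K
T_new = 913 - 20.5997 = 892.4 K


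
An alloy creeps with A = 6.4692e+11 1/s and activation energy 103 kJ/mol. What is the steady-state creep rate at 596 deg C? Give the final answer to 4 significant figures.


rate = A * exp(-Q / (R*T))
T = 596 + 273.15 = 869.15 K
rate = 6.4692e+11 * exp(-103e3 / (8.314 * 869.15))
rate = 417300 1/s


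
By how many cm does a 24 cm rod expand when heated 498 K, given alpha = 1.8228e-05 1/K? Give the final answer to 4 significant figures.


dL = L0 * alpha * dT
dL = 24 * 1.8228e-05 * 498
dL = 0.2179 cm


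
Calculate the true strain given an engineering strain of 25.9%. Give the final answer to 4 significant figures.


epsilon_true = ln(1 + epsilon_eng)
epsilon_true = ln(1 + 0.259)
epsilon_true = 0.2303


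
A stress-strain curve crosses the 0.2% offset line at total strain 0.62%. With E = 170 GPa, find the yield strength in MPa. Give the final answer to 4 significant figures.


Offset strain = 0.002
Elastic strain at yield = total_strain - offset = 6.2e-03 - 0.002 = 4.2e-03
sigma_y = E * elastic_strain = 170000 * 4.2e-03
sigma_y = 714 MPa


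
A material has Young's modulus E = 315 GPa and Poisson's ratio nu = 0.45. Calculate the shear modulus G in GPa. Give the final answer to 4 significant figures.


G = E / (2*(1+nu))
G = 315 / (2*(1+0.45))
G = 108.6 GPa


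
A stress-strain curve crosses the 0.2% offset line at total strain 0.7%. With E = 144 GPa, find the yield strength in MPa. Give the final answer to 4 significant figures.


Offset strain = 0.002
Elastic strain at yield = total_strain - offset = 7e-03 - 0.002 = 5e-03
sigma_y = E * elastic_strain = 144000 * 5e-03
sigma_y = 720 MPa


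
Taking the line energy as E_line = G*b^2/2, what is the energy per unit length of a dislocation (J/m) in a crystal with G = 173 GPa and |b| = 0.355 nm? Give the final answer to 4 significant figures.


E = G*b^2/2
b = 0.355 nm = 3.55e-10 m
G = 173 GPa = 1.73e+11 Pa
E = 0.5 * 1.73e+11 * (3.55e-10)^2
E = 1.09e-08 J/m


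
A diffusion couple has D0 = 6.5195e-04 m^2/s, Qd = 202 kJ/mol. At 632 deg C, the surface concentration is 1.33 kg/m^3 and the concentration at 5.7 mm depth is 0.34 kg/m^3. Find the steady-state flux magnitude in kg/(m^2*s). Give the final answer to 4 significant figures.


Step 1: D = D0 * exp(-Qd/(R*T))
T = 632 + 273.15 = 905.15 K
D = 6.5195e-04 * exp(-202e3 / (8.314 * 905.15)) = 1.43457e-15 m^2/s
Step 2: J = D * (C1 - C2) / dx
J = 1.43457e-15 * (1.33 - 0.34) / 5.7e-03
J = 2.492e-13 kg/(m^2*s)


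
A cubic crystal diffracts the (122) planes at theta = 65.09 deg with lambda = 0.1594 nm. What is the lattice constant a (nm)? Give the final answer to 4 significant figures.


d = lambda / (2*sin(theta))
d = 0.1594 / (2*sin(65.09 deg))
d = 0.087875 nm
a = d * sqrt(h^2+k^2+l^2) = 0.087875 * sqrt(9)
a = 0.2636 nm


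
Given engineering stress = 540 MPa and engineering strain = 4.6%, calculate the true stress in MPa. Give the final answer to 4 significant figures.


sigma_true = sigma_eng * (1 + epsilon_eng)
sigma_true = 540 * (1 + 0.046)
sigma_true = 564.8 MPa


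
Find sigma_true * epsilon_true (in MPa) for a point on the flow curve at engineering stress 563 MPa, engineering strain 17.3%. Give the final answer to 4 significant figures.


sigma_true = sigma_eng * (1 + epsilon_eng)
sigma_true = 563 * (1 + 0.173) = 660.399 MPa
epsilon_true = ln(1 + epsilon_eng)
epsilon_true = ln(1 + 0.173) = 0.159565
sigma_true * epsilon_true = 660.399 * 0.159565 = 105.4 MPa


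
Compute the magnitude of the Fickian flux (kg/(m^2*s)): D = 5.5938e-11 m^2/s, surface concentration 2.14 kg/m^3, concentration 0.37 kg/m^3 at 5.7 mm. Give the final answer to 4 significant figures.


J = -D * (dC/dx) = D * (C1 - C2) / dx
J = 5.5938e-11 * (2.14 - 0.37) / 5.7e-03
J = 1.737e-08 kg/(m^2*s)


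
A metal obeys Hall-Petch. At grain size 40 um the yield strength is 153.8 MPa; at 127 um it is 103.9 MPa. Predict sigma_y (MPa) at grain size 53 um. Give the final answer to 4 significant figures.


sigma_y = sigma0 + k / sqrt(d)
1/sqrt(d1) = 1/sqrt(4e-05) = 158.114;  1/sqrt(d2) = 88.7357
k = (sigma1 - sigma2) / (1/sqrt(d1) - 1/sqrt(d2)) = (153.8 - 103.9) / (158.114 - 88.7357) = 0.719246 MPa*m^0.5
sigma0 = sigma1 - k/sqrt(d1) = 153.8 - 0.719246*158.114 = 40.0773 MPa
sigma_y(d3) = 40.0773 + 0.719246 / sqrt(5.3e-05) = 138.9 MPa


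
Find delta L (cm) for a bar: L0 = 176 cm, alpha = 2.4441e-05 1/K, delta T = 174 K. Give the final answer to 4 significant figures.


dL = L0 * alpha * dT
dL = 176 * 2.4441e-05 * 174
dL = 0.7485 cm


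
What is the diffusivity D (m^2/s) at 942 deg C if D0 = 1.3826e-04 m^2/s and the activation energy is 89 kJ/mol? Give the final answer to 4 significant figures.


D = D0 * exp(-Qd / (R*T))
T = 1215.15 K
D = 1.3826e-04 * exp(-89e3 / (8.314 * 1215.15))
D = 2.064e-08 m^2/s


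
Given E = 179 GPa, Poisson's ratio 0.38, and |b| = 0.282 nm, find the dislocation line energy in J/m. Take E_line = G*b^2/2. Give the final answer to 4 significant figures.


Step 1: G = E / (2*(1+nu))
G = 179 / (2*(1+0.38)) = 64.8551 GPa = 6.48551e+10 Pa
Step 2: E_line = G*b^2/2
b = 0.282 nm = 2.82e-10 m
E_line = 0.5 * 6.48551e+10 * (2.82e-10)^2 = 2.579e-09 J/m


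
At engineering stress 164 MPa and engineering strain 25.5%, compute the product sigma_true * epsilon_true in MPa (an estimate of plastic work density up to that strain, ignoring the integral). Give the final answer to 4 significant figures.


sigma_true = sigma_eng * (1 + epsilon_eng)
sigma_true = 164 * (1 + 0.255) = 205.82 MPa
epsilon_true = ln(1 + epsilon_eng)
epsilon_true = ln(1 + 0.255) = 0.227136
sigma_true * epsilon_true = 205.82 * 0.227136 = 46.75 MPa


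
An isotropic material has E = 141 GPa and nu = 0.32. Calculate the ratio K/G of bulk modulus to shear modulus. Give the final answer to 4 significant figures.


G = E / (2*(1+nu))
G = 141 / (2*(1+0.32)) = 53.4091 GPa
K = E / (3*(1-2*nu))
K = 141 / (3*(1-2*0.32)) = 130.556 GPa
K/G = 130.556 / 53.4091 = 2.444


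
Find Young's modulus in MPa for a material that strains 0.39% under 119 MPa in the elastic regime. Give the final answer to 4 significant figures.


E = sigma / epsilon
epsilon = 0.39% = 3.9e-03
E = 119 / 3.9e-03
E = 30510 MPa


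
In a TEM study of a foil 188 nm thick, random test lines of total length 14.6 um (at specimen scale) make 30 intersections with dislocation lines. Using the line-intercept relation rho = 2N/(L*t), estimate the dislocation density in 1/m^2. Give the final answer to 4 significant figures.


rho = 2N / (L * t)
L = 14.6 um = 1.46e-05 m, t = 188 nm = 1.88e-07 m
rho = 2 * 30 / (1.46e-05 * 1.88e-07)
rho = 2.186e+13 1/m^2


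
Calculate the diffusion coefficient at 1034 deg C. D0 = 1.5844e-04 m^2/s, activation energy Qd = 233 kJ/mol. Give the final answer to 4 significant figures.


D = D0 * exp(-Qd / (R*T))
T = 1307.15 K
D = 1.5844e-04 * exp(-233e3 / (8.314 * 1307.15))
D = 7.739e-14 m^2/s


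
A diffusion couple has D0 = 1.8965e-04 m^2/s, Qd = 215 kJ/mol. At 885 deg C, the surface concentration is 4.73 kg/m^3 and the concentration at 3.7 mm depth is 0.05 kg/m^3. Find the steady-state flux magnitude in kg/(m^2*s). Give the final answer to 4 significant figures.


Step 1: D = D0 * exp(-Qd/(R*T))
T = 885 + 273.15 = 1158.15 K
D = 1.8965e-04 * exp(-215e3 / (8.314 * 1158.15)) = 3.80818e-14 m^2/s
Step 2: J = D * (C1 - C2) / dx
J = 3.80818e-14 * (4.73 - 0.05) / 3.7e-03
J = 4.817e-11 kg/(m^2*s)


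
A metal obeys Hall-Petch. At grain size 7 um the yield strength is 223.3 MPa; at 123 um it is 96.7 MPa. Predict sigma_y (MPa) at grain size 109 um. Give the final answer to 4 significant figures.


sigma_y = sigma0 + k / sqrt(d)
1/sqrt(d1) = 1/sqrt(7e-06) = 377.964;  1/sqrt(d2) = 90.167
k = (sigma1 - sigma2) / (1/sqrt(d1) - 1/sqrt(d2)) = (223.3 - 96.7) / (377.964 - 90.167) = 0.439893 MPa*m^0.5
sigma0 = sigma1 - k/sqrt(d1) = 223.3 - 0.439893*377.964 = 57.0362 MPa
sigma_y(d3) = 57.0362 + 0.439893 / sqrt(1.09e-04) = 99.17 MPa


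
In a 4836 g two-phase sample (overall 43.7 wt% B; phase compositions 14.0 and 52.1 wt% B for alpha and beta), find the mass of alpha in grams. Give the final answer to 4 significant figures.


f_alpha = (C_beta - C0) / (C_beta - C_alpha)
f_alpha = (52.1 - 43.7) / (52.1 - 14.0) = 0.220472
m_alpha = f_alpha * m_total = 0.220472 * 4836 = 1066 g


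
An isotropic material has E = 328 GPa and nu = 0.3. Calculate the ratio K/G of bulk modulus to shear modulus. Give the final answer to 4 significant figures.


G = E / (2*(1+nu))
G = 328 / (2*(1+0.3)) = 126.154 GPa
K = E / (3*(1-2*nu))
K = 328 / (3*(1-2*0.3)) = 273.333 GPa
K/G = 273.333 / 126.154 = 2.167


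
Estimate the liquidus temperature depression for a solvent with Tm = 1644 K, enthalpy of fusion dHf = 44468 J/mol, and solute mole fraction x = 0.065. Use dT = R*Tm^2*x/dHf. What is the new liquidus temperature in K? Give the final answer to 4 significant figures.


dT = R*Tm^2*x / dHf
dT = 8.314 * 1644^2 * 0.065 / 44468
dT = 32.8458 K
T_new = 1644 - 32.8458 = 1611 K


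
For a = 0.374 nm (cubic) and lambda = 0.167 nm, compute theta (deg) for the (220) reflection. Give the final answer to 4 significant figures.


d = a / sqrt(h^2+k^2+l^2)
d = 0.374 / sqrt(8) = 0.132229 nm
lambda = 2*d*sin(theta)  =>  sin(theta) = lambda / (2*d)
sin(theta) = 0.167 / (2 * 0.132229) = 0.63148
theta = 39.16 deg


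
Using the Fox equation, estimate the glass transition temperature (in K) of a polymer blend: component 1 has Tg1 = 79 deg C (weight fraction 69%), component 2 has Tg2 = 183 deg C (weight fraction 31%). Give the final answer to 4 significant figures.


1/Tg = w1/Tg1 + w2/Tg2 (in Kelvin)
Tg1 = 352.15 K, Tg2 = 456.15 K
1/Tg = 0.69/352.15 + 0.31/456.15
Tg = 378.9 K


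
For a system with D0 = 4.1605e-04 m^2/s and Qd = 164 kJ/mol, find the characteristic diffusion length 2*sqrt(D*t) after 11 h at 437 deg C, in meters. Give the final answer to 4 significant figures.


Step 1: D = D0 * exp(-Qd/(R*T))
T = 710.15 K
D = 4.1605e-04 * exp(-164e3 / (8.314 * 710.15)) = 3.59577e-16 m^2/s
Step 2: L = 2*sqrt(D*t)
t = 11 h = 39600 s
L = 2*sqrt(3.59577e-16 * 39600) = 7.547e-06 m


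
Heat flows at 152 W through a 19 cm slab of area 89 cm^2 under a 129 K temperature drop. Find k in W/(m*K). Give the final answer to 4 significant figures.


k = Q*L / (A*dT)
L = 0.19 m, A = 8.9e-03 m^2
k = 152 * 0.19 / (8.9e-03 * 129)
k = 25.15 W/(m*K)


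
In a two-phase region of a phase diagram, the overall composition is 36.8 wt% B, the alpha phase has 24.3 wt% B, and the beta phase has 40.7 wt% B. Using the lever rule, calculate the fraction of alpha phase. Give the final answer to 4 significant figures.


f_alpha = (C_beta - C0) / (C_beta - C_alpha)
f_alpha = (40.7 - 36.8) / (40.7 - 24.3)
f_alpha = 0.2378


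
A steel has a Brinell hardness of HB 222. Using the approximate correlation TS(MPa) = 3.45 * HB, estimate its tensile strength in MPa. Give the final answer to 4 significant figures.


TS (MPa) = 3.45 * HB
TS = 3.45 * 222
TS = 765.9 MPa


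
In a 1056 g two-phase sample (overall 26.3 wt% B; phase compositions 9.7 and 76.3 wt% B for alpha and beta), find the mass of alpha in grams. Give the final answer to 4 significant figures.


f_alpha = (C_beta - C0) / (C_beta - C_alpha)
f_alpha = (76.3 - 26.3) / (76.3 - 9.7) = 0.750751
m_alpha = f_alpha * m_total = 0.750751 * 1056 = 792.8 g


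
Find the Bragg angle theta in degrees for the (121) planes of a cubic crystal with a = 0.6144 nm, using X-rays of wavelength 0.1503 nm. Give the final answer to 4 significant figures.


d = a / sqrt(h^2+k^2+l^2)
d = 0.6144 / sqrt(6) = 0.250828 nm
lambda = 2*d*sin(theta)  =>  sin(theta) = lambda / (2*d)
sin(theta) = 0.1503 / (2 * 0.250828) = 0.299608
theta = 17.43 deg


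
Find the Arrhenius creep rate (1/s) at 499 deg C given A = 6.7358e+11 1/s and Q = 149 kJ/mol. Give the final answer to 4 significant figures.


rate = A * exp(-Q / (R*T))
T = 499 + 273.15 = 772.15 K
rate = 6.7358e+11 * exp(-149e3 / (8.314 * 772.15))
rate = 56.03 1/s


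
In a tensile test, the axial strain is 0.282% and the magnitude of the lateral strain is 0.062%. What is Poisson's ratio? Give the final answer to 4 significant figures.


nu = -epsilon_lat / epsilon_axial
Lateral strain is contraction (negative), so using magnitudes:
nu = 0.062 / 0.282
nu = 0.2199


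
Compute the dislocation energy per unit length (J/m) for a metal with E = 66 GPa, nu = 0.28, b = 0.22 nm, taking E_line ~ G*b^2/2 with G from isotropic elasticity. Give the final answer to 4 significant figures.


Step 1: G = E / (2*(1+nu))
G = 66 / (2*(1+0.28)) = 25.7813 GPa = 2.57813e+10 Pa
Step 2: E_line = G*b^2/2
b = 0.22 nm = 2.2e-10 m
E_line = 0.5 * 2.57813e+10 * (2.2e-10)^2 = 6.239e-10 J/m


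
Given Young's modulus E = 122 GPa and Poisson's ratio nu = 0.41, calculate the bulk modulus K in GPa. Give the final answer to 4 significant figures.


K = E / (3*(1-2*nu))
K = 122 / (3*(1-2*0.41))
K = 225.9 GPa


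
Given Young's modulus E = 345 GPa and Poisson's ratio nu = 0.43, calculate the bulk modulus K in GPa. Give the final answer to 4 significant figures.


K = E / (3*(1-2*nu))
K = 345 / (3*(1-2*0.43))
K = 821.4 GPa


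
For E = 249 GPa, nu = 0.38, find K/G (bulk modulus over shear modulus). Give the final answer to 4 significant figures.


G = E / (2*(1+nu))
G = 249 / (2*(1+0.38)) = 90.2174 GPa
K = E / (3*(1-2*nu))
K = 249 / (3*(1-2*0.38)) = 345.833 GPa
K/G = 345.833 / 90.2174 = 3.833


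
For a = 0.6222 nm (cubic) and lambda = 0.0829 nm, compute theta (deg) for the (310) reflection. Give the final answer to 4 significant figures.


d = a / sqrt(h^2+k^2+l^2)
d = 0.6222 / sqrt(10) = 0.196757 nm
lambda = 2*d*sin(theta)  =>  sin(theta) = lambda / (2*d)
sin(theta) = 0.0829 / (2 * 0.196757) = 0.210666
theta = 12.16 deg


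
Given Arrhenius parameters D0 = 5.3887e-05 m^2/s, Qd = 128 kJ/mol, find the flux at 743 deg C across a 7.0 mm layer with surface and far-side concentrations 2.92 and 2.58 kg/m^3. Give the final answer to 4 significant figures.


Step 1: D = D0 * exp(-Qd/(R*T))
T = 743 + 273.15 = 1016.15 K
D = 5.3887e-05 * exp(-128e3 / (8.314 * 1016.15)) = 1.41735e-11 m^2/s
Step 2: J = D * (C1 - C2) / dx
J = 1.41735e-11 * (2.92 - 2.58) / 7e-03
J = 6.884e-10 kg/(m^2*s)


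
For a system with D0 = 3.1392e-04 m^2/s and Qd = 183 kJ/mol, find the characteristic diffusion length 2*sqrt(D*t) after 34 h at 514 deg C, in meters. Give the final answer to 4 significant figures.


Step 1: D = D0 * exp(-Qd/(R*T))
T = 787.15 K
D = 3.1392e-04 * exp(-183e3 / (8.314 * 787.15)) = 2.25241e-16 m^2/s
Step 2: L = 2*sqrt(D*t)
t = 34 h = 122400 s
L = 2*sqrt(2.25241e-16 * 122400) = 1.05e-05 m


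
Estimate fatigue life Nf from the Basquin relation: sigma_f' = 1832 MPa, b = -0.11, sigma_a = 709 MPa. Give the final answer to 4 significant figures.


sigma_a = sigma_f' * (2*Nf)^b
2*Nf = (sigma_a / sigma_f')^(1/b)
2*Nf = (709 / 1832)^(1/-0.11)
2*Nf = 5597.49
Nf = 2799 cycles


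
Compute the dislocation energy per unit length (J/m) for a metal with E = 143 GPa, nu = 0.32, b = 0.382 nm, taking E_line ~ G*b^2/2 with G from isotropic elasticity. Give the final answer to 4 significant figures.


Step 1: G = E / (2*(1+nu))
G = 143 / (2*(1+0.32)) = 54.1667 GPa = 5.41667e+10 Pa
Step 2: E_line = G*b^2/2
b = 0.382 nm = 3.82e-10 m
E_line = 0.5 * 5.41667e+10 * (3.82e-10)^2 = 3.952e-09 J/m


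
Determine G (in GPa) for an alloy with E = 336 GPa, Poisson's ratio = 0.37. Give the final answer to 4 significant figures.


G = E / (2*(1+nu))
G = 336 / (2*(1+0.37))
G = 122.6 GPa


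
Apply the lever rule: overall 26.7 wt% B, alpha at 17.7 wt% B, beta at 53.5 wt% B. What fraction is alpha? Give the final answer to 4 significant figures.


f_alpha = (C_beta - C0) / (C_beta - C_alpha)
f_alpha = (53.5 - 26.7) / (53.5 - 17.7)
f_alpha = 0.7486


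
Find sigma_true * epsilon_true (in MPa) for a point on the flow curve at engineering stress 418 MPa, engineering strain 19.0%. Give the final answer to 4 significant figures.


sigma_true = sigma_eng * (1 + epsilon_eng)
sigma_true = 418 * (1 + 0.19) = 497.42 MPa
epsilon_true = ln(1 + epsilon_eng)
epsilon_true = ln(1 + 0.19) = 0.173953
sigma_true * epsilon_true = 497.42 * 0.173953 = 86.53 MPa


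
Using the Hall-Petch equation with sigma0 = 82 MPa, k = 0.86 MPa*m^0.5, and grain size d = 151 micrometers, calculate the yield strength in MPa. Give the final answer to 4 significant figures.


sigma_y = sigma0 + k / sqrt(d)
d = 151 um = 1.51e-04 m
sigma_y = 82 + 0.86 / sqrt(1.51e-04)
sigma_y = 152 MPa


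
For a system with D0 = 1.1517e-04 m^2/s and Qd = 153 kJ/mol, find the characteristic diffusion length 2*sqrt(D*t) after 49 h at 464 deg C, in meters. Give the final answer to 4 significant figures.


Step 1: D = D0 * exp(-Qd/(R*T))
T = 737.15 K
D = 1.1517e-04 * exp(-153e3 / (8.314 * 737.15)) = 1.65702e-15 m^2/s
Step 2: L = 2*sqrt(D*t)
t = 49 h = 176400 s
L = 2*sqrt(1.65702e-15 * 176400) = 3.419e-05 m


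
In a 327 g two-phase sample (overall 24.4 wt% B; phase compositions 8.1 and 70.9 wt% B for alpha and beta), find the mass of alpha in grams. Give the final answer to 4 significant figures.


f_alpha = (C_beta - C0) / (C_beta - C_alpha)
f_alpha = (70.9 - 24.4) / (70.9 - 8.1) = 0.740446
m_alpha = f_alpha * m_total = 0.740446 * 327 = 242.1 g


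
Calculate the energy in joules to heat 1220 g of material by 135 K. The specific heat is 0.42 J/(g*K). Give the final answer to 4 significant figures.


Q = m * cp * dT
Q = 1220 * 0.42 * 135
Q = 69170 J


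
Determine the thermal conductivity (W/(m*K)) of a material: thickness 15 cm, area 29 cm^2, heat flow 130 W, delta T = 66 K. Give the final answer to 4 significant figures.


k = Q*L / (A*dT)
L = 0.15 m, A = 2.9e-03 m^2
k = 130 * 0.15 / (2.9e-03 * 66)
k = 101.9 W/(m*K)


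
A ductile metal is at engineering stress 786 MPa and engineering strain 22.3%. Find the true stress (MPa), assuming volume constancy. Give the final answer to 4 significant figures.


sigma_true = sigma_eng * (1 + epsilon_eng)
sigma_true = 786 * (1 + 0.223)
sigma_true = 961.3 MPa


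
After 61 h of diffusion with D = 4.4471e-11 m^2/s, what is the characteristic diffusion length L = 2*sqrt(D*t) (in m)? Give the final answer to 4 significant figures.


t = 61 hr = 219600 s
Diffusion length = 2*sqrt(D*t)
= 2*sqrt(4.4471e-11 * 219600)
= 6.25e-03 m


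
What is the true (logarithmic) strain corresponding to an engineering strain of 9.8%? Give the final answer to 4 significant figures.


epsilon_true = ln(1 + epsilon_eng)
epsilon_true = ln(1 + 0.098)
epsilon_true = 0.09349


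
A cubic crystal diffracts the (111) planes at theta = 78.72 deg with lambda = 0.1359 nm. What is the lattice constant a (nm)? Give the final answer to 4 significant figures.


d = lambda / (2*sin(theta))
d = 0.1359 / (2*sin(78.72 deg))
d = 0.0692884 nm
a = d * sqrt(h^2+k^2+l^2) = 0.0692884 * sqrt(3)
a = 0.12 nm


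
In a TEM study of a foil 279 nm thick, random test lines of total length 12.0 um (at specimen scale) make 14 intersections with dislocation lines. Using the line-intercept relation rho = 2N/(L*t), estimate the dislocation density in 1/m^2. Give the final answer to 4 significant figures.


rho = 2N / (L * t)
L = 12.0 um = 1.2e-05 m, t = 279 nm = 2.79e-07 m
rho = 2 * 14 / (1.2e-05 * 2.79e-07)
rho = 8.363e+12 1/m^2


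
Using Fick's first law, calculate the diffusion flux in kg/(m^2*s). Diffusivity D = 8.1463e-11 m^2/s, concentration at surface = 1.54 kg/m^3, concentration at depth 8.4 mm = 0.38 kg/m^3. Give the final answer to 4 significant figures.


J = -D * (dC/dx) = D * (C1 - C2) / dx
J = 8.1463e-11 * (1.54 - 0.38) / 8.4e-03
J = 1.125e-08 kg/(m^2*s)


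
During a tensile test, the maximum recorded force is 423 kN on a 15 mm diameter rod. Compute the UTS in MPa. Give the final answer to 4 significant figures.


A0 = pi*(d/2)^2 = pi*(15/2)^2 = 176.715 mm^2
UTS = F_max / A0 = 423*1000 / 176.715
UTS = 2394 MPa


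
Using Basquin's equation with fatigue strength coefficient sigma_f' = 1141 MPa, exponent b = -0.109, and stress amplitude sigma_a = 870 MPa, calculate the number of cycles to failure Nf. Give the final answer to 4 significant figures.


sigma_a = sigma_f' * (2*Nf)^b
2*Nf = (sigma_a / sigma_f')^(1/b)
2*Nf = (870 / 1141)^(1/-0.109)
2*Nf = 12.0344
Nf = 6.017 cycles


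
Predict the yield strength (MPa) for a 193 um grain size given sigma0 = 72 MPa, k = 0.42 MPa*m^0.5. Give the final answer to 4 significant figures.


sigma_y = sigma0 + k / sqrt(d)
d = 193 um = 1.93e-04 m
sigma_y = 72 + 0.42 / sqrt(1.93e-04)
sigma_y = 102.2 MPa


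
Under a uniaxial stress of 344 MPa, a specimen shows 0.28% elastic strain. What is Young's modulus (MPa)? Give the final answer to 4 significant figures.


E = sigma / epsilon
epsilon = 0.28% = 2.8e-03
E = 344 / 2.8e-03
E = 122900 MPa


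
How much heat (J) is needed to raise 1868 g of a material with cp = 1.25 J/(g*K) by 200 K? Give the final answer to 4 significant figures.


Q = m * cp * dT
Q = 1868 * 1.25 * 200
Q = 467000 J


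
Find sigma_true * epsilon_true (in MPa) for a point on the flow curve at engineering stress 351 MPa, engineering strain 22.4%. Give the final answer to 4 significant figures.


sigma_true = sigma_eng * (1 + epsilon_eng)
sigma_true = 351 * (1 + 0.224) = 429.624 MPa
epsilon_true = ln(1 + epsilon_eng)
epsilon_true = ln(1 + 0.224) = 0.202124
sigma_true * epsilon_true = 429.624 * 0.202124 = 86.84 MPa


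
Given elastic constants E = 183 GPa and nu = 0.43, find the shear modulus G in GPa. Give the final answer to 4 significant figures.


G = E / (2*(1+nu))
G = 183 / (2*(1+0.43))
G = 63.99 GPa


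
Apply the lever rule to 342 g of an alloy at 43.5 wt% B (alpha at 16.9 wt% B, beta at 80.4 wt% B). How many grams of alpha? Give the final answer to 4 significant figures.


f_alpha = (C_beta - C0) / (C_beta - C_alpha)
f_alpha = (80.4 - 43.5) / (80.4 - 16.9) = 0.581102
m_alpha = f_alpha * m_total = 0.581102 * 342 = 198.7 g


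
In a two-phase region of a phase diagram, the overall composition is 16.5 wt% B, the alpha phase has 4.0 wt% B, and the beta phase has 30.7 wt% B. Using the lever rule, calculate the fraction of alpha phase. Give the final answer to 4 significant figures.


f_alpha = (C_beta - C0) / (C_beta - C_alpha)
f_alpha = (30.7 - 16.5) / (30.7 - 4.0)
f_alpha = 0.5318


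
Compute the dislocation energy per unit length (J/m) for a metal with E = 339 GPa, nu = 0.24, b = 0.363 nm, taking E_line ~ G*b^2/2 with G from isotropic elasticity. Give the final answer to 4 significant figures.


Step 1: G = E / (2*(1+nu))
G = 339 / (2*(1+0.24)) = 136.694 GPa = 1.36694e+11 Pa
Step 2: E_line = G*b^2/2
b = 0.363 nm = 3.63e-10 m
E_line = 0.5 * 1.36694e+11 * (3.63e-10)^2 = 9.006e-09 J/m


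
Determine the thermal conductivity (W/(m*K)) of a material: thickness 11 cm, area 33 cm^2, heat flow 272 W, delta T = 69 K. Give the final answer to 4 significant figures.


k = Q*L / (A*dT)
L = 0.11 m, A = 3.3e-03 m^2
k = 272 * 0.11 / (3.3e-03 * 69)
k = 131.4 W/(m*K)


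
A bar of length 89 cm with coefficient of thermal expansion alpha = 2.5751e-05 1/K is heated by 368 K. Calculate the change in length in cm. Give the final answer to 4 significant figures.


dL = L0 * alpha * dT
dL = 89 * 2.5751e-05 * 368
dL = 0.8434 cm


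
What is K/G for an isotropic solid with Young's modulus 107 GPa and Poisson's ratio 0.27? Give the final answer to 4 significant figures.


G = E / (2*(1+nu))
G = 107 / (2*(1+0.27)) = 42.126 GPa
K = E / (3*(1-2*nu))
K = 107 / (3*(1-2*0.27)) = 77.5362 GPa
K/G = 77.5362 / 42.126 = 1.841


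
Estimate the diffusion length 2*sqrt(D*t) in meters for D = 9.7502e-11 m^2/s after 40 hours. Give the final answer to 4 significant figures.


t = 40 hr = 144000 s
Diffusion length = 2*sqrt(D*t)
= 2*sqrt(9.7502e-11 * 144000)
= 7.494e-03 m


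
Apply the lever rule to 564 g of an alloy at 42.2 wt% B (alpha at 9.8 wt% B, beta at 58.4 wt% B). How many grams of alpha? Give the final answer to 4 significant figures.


f_alpha = (C_beta - C0) / (C_beta - C_alpha)
f_alpha = (58.4 - 42.2) / (58.4 - 9.8) = 0.333333
m_alpha = f_alpha * m_total = 0.333333 * 564 = 188 g


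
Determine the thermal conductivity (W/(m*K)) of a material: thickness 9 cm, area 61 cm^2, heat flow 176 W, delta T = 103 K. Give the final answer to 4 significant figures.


k = Q*L / (A*dT)
L = 0.09 m, A = 6.1e-03 m^2
k = 176 * 0.09 / (6.1e-03 * 103)
k = 25.21 W/(m*K)


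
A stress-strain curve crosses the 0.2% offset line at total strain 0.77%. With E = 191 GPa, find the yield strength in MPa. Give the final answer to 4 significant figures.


Offset strain = 0.002
Elastic strain at yield = total_strain - offset = 7.7e-03 - 0.002 = 5.7e-03
sigma_y = E * elastic_strain = 191000 * 5.7e-03
sigma_y = 1089 MPa


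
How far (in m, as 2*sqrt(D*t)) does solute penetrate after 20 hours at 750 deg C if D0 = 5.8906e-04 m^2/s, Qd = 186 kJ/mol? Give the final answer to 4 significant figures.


Step 1: D = D0 * exp(-Qd/(R*T))
T = 1023.15 K
D = 5.8906e-04 * exp(-186e3 / (8.314 * 1023.15)) = 1.87932e-13 m^2/s
Step 2: L = 2*sqrt(D*t)
t = 20 h = 72000 s
L = 2*sqrt(1.87932e-13 * 72000) = 2.326e-04 m


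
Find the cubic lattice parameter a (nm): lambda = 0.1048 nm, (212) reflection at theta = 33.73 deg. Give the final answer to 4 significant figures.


d = lambda / (2*sin(theta))
d = 0.1048 / (2*sin(33.73 deg))
d = 0.0943668 nm
a = d * sqrt(h^2+k^2+l^2) = 0.0943668 * sqrt(9)
a = 0.2831 nm


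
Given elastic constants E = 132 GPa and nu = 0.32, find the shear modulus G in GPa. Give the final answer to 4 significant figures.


G = E / (2*(1+nu))
G = 132 / (2*(1+0.32))
G = 50 GPa


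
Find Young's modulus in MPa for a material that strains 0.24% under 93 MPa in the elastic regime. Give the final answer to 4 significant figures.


E = sigma / epsilon
epsilon = 0.24% = 2.4e-03
E = 93 / 2.4e-03
E = 38750 MPa


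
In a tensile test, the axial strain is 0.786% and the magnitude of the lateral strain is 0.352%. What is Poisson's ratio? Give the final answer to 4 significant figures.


nu = -epsilon_lat / epsilon_axial
Lateral strain is contraction (negative), so using magnitudes:
nu = 0.352 / 0.786
nu = 0.4478
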